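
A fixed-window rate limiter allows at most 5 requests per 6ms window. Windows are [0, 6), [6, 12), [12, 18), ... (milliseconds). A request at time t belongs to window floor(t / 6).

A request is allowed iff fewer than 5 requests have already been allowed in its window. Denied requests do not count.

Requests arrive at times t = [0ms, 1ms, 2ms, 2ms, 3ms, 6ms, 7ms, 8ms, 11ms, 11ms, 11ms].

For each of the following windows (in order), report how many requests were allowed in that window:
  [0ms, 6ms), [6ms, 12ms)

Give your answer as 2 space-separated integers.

Answer: 5 5

Derivation:
Processing requests:
  req#1 t=0ms (window 0): ALLOW
  req#2 t=1ms (window 0): ALLOW
  req#3 t=2ms (window 0): ALLOW
  req#4 t=2ms (window 0): ALLOW
  req#5 t=3ms (window 0): ALLOW
  req#6 t=6ms (window 1): ALLOW
  req#7 t=7ms (window 1): ALLOW
  req#8 t=8ms (window 1): ALLOW
  req#9 t=11ms (window 1): ALLOW
  req#10 t=11ms (window 1): ALLOW
  req#11 t=11ms (window 1): DENY

Allowed counts by window: 5 5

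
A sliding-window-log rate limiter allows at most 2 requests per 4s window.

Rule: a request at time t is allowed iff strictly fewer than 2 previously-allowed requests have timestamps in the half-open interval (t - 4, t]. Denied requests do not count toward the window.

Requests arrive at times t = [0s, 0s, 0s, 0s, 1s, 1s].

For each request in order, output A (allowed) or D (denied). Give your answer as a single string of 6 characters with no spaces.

Answer: AADDDD

Derivation:
Tracking allowed requests in the window:
  req#1 t=0s: ALLOW
  req#2 t=0s: ALLOW
  req#3 t=0s: DENY
  req#4 t=0s: DENY
  req#5 t=1s: DENY
  req#6 t=1s: DENY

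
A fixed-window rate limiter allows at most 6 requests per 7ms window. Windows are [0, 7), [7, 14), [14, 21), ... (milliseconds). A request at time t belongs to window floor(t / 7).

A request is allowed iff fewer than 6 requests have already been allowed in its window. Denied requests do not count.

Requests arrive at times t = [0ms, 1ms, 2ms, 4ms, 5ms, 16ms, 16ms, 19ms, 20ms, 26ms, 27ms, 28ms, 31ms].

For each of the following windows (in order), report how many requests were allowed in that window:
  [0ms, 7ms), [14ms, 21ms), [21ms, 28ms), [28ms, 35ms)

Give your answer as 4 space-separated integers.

Answer: 5 4 2 2

Derivation:
Processing requests:
  req#1 t=0ms (window 0): ALLOW
  req#2 t=1ms (window 0): ALLOW
  req#3 t=2ms (window 0): ALLOW
  req#4 t=4ms (window 0): ALLOW
  req#5 t=5ms (window 0): ALLOW
  req#6 t=16ms (window 2): ALLOW
  req#7 t=16ms (window 2): ALLOW
  req#8 t=19ms (window 2): ALLOW
  req#9 t=20ms (window 2): ALLOW
  req#10 t=26ms (window 3): ALLOW
  req#11 t=27ms (window 3): ALLOW
  req#12 t=28ms (window 4): ALLOW
  req#13 t=31ms (window 4): ALLOW

Allowed counts by window: 5 4 2 2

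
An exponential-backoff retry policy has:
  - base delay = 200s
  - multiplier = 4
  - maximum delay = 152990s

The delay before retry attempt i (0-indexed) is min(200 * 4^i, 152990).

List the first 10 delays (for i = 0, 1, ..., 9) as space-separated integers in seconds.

Answer: 200 800 3200 12800 51200 152990 152990 152990 152990 152990

Derivation:
Computing each delay:
  i=0: min(200*4^0, 152990) = 200
  i=1: min(200*4^1, 152990) = 800
  i=2: min(200*4^2, 152990) = 3200
  i=3: min(200*4^3, 152990) = 12800
  i=4: min(200*4^4, 152990) = 51200
  i=5: min(200*4^5, 152990) = 152990
  i=6: min(200*4^6, 152990) = 152990
  i=7: min(200*4^7, 152990) = 152990
  i=8: min(200*4^8, 152990) = 152990
  i=9: min(200*4^9, 152990) = 152990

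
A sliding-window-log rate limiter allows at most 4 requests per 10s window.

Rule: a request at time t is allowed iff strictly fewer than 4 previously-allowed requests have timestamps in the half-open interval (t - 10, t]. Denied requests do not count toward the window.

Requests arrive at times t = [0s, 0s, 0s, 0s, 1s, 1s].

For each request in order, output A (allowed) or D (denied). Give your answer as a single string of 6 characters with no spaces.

Tracking allowed requests in the window:
  req#1 t=0s: ALLOW
  req#2 t=0s: ALLOW
  req#3 t=0s: ALLOW
  req#4 t=0s: ALLOW
  req#5 t=1s: DENY
  req#6 t=1s: DENY

Answer: AAAADD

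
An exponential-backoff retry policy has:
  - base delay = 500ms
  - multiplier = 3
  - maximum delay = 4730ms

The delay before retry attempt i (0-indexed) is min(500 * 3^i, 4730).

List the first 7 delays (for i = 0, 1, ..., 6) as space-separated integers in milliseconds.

Answer: 500 1500 4500 4730 4730 4730 4730

Derivation:
Computing each delay:
  i=0: min(500*3^0, 4730) = 500
  i=1: min(500*3^1, 4730) = 1500
  i=2: min(500*3^2, 4730) = 4500
  i=3: min(500*3^3, 4730) = 4730
  i=4: min(500*3^4, 4730) = 4730
  i=5: min(500*3^5, 4730) = 4730
  i=6: min(500*3^6, 4730) = 4730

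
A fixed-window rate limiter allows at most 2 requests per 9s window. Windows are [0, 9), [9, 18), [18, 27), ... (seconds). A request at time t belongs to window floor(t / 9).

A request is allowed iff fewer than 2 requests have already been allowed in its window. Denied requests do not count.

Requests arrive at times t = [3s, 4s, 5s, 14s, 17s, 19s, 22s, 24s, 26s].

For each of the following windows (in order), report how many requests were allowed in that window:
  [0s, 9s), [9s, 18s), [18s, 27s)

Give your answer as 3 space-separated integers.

Answer: 2 2 2

Derivation:
Processing requests:
  req#1 t=3s (window 0): ALLOW
  req#2 t=4s (window 0): ALLOW
  req#3 t=5s (window 0): DENY
  req#4 t=14s (window 1): ALLOW
  req#5 t=17s (window 1): ALLOW
  req#6 t=19s (window 2): ALLOW
  req#7 t=22s (window 2): ALLOW
  req#8 t=24s (window 2): DENY
  req#9 t=26s (window 2): DENY

Allowed counts by window: 2 2 2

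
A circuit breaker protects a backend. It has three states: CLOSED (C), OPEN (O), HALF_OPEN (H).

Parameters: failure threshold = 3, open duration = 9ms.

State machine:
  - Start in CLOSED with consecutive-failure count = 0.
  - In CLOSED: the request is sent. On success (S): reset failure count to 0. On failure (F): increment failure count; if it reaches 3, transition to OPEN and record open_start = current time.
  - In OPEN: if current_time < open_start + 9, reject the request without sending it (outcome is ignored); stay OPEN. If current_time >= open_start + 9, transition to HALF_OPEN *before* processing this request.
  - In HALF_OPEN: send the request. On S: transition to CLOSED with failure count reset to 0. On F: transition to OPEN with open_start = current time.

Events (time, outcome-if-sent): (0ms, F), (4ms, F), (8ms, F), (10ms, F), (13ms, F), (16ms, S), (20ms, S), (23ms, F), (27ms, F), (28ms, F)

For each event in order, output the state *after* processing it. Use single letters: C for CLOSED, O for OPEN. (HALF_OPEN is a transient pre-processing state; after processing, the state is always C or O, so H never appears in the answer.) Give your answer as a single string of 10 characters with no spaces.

Answer: CCOOOOCCCO

Derivation:
State after each event:
  event#1 t=0ms outcome=F: state=CLOSED
  event#2 t=4ms outcome=F: state=CLOSED
  event#3 t=8ms outcome=F: state=OPEN
  event#4 t=10ms outcome=F: state=OPEN
  event#5 t=13ms outcome=F: state=OPEN
  event#6 t=16ms outcome=S: state=OPEN
  event#7 t=20ms outcome=S: state=CLOSED
  event#8 t=23ms outcome=F: state=CLOSED
  event#9 t=27ms outcome=F: state=CLOSED
  event#10 t=28ms outcome=F: state=OPEN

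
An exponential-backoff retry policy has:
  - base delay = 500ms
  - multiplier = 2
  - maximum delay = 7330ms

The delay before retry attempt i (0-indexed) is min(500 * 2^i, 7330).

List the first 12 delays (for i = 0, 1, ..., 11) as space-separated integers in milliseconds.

Answer: 500 1000 2000 4000 7330 7330 7330 7330 7330 7330 7330 7330

Derivation:
Computing each delay:
  i=0: min(500*2^0, 7330) = 500
  i=1: min(500*2^1, 7330) = 1000
  i=2: min(500*2^2, 7330) = 2000
  i=3: min(500*2^3, 7330) = 4000
  i=4: min(500*2^4, 7330) = 7330
  i=5: min(500*2^5, 7330) = 7330
  i=6: min(500*2^6, 7330) = 7330
  i=7: min(500*2^7, 7330) = 7330
  i=8: min(500*2^8, 7330) = 7330
  i=9: min(500*2^9, 7330) = 7330
  i=10: min(500*2^10, 7330) = 7330
  i=11: min(500*2^11, 7330) = 7330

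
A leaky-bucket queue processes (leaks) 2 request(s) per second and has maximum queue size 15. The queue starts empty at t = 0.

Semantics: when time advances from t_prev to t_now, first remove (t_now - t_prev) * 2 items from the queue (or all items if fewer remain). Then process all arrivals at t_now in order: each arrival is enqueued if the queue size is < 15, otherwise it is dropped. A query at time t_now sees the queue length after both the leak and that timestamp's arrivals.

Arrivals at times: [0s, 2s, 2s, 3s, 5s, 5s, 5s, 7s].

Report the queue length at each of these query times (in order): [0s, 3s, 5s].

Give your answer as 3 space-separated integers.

Queue lengths at query times:
  query t=0s: backlog = 1
  query t=3s: backlog = 1
  query t=5s: backlog = 3

Answer: 1 1 3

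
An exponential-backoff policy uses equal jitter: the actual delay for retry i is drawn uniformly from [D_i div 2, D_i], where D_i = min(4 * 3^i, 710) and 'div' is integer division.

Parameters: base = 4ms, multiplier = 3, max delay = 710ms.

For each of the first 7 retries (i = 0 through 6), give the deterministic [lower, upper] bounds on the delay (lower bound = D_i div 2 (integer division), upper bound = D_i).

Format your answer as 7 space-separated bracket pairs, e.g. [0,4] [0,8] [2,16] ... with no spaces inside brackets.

Computing bounds per retry:
  i=0: D_i=min(4*3^0,710)=4, bounds=[2,4]
  i=1: D_i=min(4*3^1,710)=12, bounds=[6,12]
  i=2: D_i=min(4*3^2,710)=36, bounds=[18,36]
  i=3: D_i=min(4*3^3,710)=108, bounds=[54,108]
  i=4: D_i=min(4*3^4,710)=324, bounds=[162,324]
  i=5: D_i=min(4*3^5,710)=710, bounds=[355,710]
  i=6: D_i=min(4*3^6,710)=710, bounds=[355,710]

Answer: [2,4] [6,12] [18,36] [54,108] [162,324] [355,710] [355,710]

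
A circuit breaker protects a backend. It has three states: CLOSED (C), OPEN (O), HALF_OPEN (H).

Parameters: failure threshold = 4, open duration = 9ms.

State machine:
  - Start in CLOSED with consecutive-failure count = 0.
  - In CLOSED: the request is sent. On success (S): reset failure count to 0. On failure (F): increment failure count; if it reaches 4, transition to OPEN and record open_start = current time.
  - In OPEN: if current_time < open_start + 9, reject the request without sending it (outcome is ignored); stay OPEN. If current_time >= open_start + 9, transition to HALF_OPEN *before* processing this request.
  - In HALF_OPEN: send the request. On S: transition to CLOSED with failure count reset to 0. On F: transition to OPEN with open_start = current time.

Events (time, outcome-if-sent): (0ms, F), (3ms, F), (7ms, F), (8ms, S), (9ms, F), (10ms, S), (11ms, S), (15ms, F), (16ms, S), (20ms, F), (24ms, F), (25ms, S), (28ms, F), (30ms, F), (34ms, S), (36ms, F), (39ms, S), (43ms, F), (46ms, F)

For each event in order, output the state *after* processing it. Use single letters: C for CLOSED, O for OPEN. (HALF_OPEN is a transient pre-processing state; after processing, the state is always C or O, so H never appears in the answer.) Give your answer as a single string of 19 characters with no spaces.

Answer: CCCCCCCCCCCCCCCCCCC

Derivation:
State after each event:
  event#1 t=0ms outcome=F: state=CLOSED
  event#2 t=3ms outcome=F: state=CLOSED
  event#3 t=7ms outcome=F: state=CLOSED
  event#4 t=8ms outcome=S: state=CLOSED
  event#5 t=9ms outcome=F: state=CLOSED
  event#6 t=10ms outcome=S: state=CLOSED
  event#7 t=11ms outcome=S: state=CLOSED
  event#8 t=15ms outcome=F: state=CLOSED
  event#9 t=16ms outcome=S: state=CLOSED
  event#10 t=20ms outcome=F: state=CLOSED
  event#11 t=24ms outcome=F: state=CLOSED
  event#12 t=25ms outcome=S: state=CLOSED
  event#13 t=28ms outcome=F: state=CLOSED
  event#14 t=30ms outcome=F: state=CLOSED
  event#15 t=34ms outcome=S: state=CLOSED
  event#16 t=36ms outcome=F: state=CLOSED
  event#17 t=39ms outcome=S: state=CLOSED
  event#18 t=43ms outcome=F: state=CLOSED
  event#19 t=46ms outcome=F: state=CLOSED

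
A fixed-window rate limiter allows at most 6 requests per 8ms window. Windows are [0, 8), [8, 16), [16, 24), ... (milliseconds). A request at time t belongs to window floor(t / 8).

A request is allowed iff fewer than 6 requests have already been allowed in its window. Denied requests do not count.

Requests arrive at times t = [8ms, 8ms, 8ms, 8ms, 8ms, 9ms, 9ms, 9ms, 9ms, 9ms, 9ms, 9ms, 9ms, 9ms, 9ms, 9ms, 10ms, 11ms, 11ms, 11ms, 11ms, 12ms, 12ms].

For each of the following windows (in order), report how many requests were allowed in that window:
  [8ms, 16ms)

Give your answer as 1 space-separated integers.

Answer: 6

Derivation:
Processing requests:
  req#1 t=8ms (window 1): ALLOW
  req#2 t=8ms (window 1): ALLOW
  req#3 t=8ms (window 1): ALLOW
  req#4 t=8ms (window 1): ALLOW
  req#5 t=8ms (window 1): ALLOW
  req#6 t=9ms (window 1): ALLOW
  req#7 t=9ms (window 1): DENY
  req#8 t=9ms (window 1): DENY
  req#9 t=9ms (window 1): DENY
  req#10 t=9ms (window 1): DENY
  req#11 t=9ms (window 1): DENY
  req#12 t=9ms (window 1): DENY
  req#13 t=9ms (window 1): DENY
  req#14 t=9ms (window 1): DENY
  req#15 t=9ms (window 1): DENY
  req#16 t=9ms (window 1): DENY
  req#17 t=10ms (window 1): DENY
  req#18 t=11ms (window 1): DENY
  req#19 t=11ms (window 1): DENY
  req#20 t=11ms (window 1): DENY
  req#21 t=11ms (window 1): DENY
  req#22 t=12ms (window 1): DENY
  req#23 t=12ms (window 1): DENY

Allowed counts by window: 6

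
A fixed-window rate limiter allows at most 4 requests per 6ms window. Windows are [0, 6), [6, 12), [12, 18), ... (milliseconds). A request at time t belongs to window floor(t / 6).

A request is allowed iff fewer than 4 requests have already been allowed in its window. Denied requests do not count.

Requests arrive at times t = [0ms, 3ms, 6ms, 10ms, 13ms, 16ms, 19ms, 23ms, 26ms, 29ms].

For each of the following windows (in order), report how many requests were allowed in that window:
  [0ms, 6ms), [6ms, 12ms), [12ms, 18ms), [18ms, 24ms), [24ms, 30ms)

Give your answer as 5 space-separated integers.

Processing requests:
  req#1 t=0ms (window 0): ALLOW
  req#2 t=3ms (window 0): ALLOW
  req#3 t=6ms (window 1): ALLOW
  req#4 t=10ms (window 1): ALLOW
  req#5 t=13ms (window 2): ALLOW
  req#6 t=16ms (window 2): ALLOW
  req#7 t=19ms (window 3): ALLOW
  req#8 t=23ms (window 3): ALLOW
  req#9 t=26ms (window 4): ALLOW
  req#10 t=29ms (window 4): ALLOW

Allowed counts by window: 2 2 2 2 2

Answer: 2 2 2 2 2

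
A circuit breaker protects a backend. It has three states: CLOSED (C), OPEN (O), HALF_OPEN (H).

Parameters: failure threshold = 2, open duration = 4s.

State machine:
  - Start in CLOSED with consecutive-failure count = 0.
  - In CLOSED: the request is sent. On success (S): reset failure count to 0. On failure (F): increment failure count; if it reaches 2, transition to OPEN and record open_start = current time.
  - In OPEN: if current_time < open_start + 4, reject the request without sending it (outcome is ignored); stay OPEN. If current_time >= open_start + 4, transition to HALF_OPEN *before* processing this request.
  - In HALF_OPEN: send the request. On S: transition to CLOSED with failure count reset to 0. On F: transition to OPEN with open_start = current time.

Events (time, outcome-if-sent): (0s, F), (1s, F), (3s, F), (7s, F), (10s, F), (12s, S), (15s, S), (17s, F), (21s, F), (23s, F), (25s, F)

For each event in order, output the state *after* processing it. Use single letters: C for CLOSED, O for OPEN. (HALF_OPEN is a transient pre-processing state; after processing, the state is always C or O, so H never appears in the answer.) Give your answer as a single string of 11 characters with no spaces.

State after each event:
  event#1 t=0s outcome=F: state=CLOSED
  event#2 t=1s outcome=F: state=OPEN
  event#3 t=3s outcome=F: state=OPEN
  event#4 t=7s outcome=F: state=OPEN
  event#5 t=10s outcome=F: state=OPEN
  event#6 t=12s outcome=S: state=CLOSED
  event#7 t=15s outcome=S: state=CLOSED
  event#8 t=17s outcome=F: state=CLOSED
  event#9 t=21s outcome=F: state=OPEN
  event#10 t=23s outcome=F: state=OPEN
  event#11 t=25s outcome=F: state=OPEN

Answer: COOOOCCCOOO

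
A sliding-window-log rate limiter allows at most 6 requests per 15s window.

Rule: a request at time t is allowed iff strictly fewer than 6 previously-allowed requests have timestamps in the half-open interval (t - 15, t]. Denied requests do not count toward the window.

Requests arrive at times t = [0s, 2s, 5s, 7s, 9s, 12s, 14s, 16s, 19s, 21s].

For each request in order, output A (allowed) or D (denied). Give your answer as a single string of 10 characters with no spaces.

Tracking allowed requests in the window:
  req#1 t=0s: ALLOW
  req#2 t=2s: ALLOW
  req#3 t=5s: ALLOW
  req#4 t=7s: ALLOW
  req#5 t=9s: ALLOW
  req#6 t=12s: ALLOW
  req#7 t=14s: DENY
  req#8 t=16s: ALLOW
  req#9 t=19s: ALLOW
  req#10 t=21s: ALLOW

Answer: AAAAAADAAA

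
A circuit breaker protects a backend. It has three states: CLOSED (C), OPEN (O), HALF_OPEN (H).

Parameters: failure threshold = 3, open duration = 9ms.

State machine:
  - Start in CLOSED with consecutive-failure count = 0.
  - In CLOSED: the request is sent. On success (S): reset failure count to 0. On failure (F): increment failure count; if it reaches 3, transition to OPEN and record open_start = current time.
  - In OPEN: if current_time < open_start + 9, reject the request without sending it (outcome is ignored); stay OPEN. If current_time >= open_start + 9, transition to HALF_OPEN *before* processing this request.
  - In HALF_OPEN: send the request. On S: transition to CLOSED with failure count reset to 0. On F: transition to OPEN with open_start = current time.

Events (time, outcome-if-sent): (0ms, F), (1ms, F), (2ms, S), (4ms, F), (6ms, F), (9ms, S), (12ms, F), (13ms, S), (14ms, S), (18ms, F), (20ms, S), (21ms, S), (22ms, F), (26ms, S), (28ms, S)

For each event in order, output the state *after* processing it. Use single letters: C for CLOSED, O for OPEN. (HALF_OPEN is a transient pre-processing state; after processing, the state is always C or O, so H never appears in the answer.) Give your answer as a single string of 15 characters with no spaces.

State after each event:
  event#1 t=0ms outcome=F: state=CLOSED
  event#2 t=1ms outcome=F: state=CLOSED
  event#3 t=2ms outcome=S: state=CLOSED
  event#4 t=4ms outcome=F: state=CLOSED
  event#5 t=6ms outcome=F: state=CLOSED
  event#6 t=9ms outcome=S: state=CLOSED
  event#7 t=12ms outcome=F: state=CLOSED
  event#8 t=13ms outcome=S: state=CLOSED
  event#9 t=14ms outcome=S: state=CLOSED
  event#10 t=18ms outcome=F: state=CLOSED
  event#11 t=20ms outcome=S: state=CLOSED
  event#12 t=21ms outcome=S: state=CLOSED
  event#13 t=22ms outcome=F: state=CLOSED
  event#14 t=26ms outcome=S: state=CLOSED
  event#15 t=28ms outcome=S: state=CLOSED

Answer: CCCCCCCCCCCCCCC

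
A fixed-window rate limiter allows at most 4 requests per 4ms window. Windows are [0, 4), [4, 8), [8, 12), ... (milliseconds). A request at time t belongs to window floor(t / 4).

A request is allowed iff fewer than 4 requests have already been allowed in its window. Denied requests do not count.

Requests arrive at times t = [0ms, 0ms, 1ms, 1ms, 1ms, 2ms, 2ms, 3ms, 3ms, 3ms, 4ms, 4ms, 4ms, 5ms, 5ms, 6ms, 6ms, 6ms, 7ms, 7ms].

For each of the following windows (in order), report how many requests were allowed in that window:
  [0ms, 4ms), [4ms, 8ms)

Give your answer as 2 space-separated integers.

Processing requests:
  req#1 t=0ms (window 0): ALLOW
  req#2 t=0ms (window 0): ALLOW
  req#3 t=1ms (window 0): ALLOW
  req#4 t=1ms (window 0): ALLOW
  req#5 t=1ms (window 0): DENY
  req#6 t=2ms (window 0): DENY
  req#7 t=2ms (window 0): DENY
  req#8 t=3ms (window 0): DENY
  req#9 t=3ms (window 0): DENY
  req#10 t=3ms (window 0): DENY
  req#11 t=4ms (window 1): ALLOW
  req#12 t=4ms (window 1): ALLOW
  req#13 t=4ms (window 1): ALLOW
  req#14 t=5ms (window 1): ALLOW
  req#15 t=5ms (window 1): DENY
  req#16 t=6ms (window 1): DENY
  req#17 t=6ms (window 1): DENY
  req#18 t=6ms (window 1): DENY
  req#19 t=7ms (window 1): DENY
  req#20 t=7ms (window 1): DENY

Allowed counts by window: 4 4

Answer: 4 4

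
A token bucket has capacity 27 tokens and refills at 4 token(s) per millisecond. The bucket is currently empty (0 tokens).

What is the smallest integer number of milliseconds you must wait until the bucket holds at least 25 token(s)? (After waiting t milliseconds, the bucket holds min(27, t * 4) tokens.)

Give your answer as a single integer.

Answer: 7

Derivation:
Need t * 4 >= 25, so t >= 25/4.
Smallest integer t = ceil(25/4) = 7.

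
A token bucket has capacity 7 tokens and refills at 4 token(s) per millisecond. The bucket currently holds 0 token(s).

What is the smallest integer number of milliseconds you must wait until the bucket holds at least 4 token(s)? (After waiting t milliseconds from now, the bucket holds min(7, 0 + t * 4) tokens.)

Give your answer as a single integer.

Answer: 1

Derivation:
Need 0 + t * 4 >= 4, so t >= 4/4.
Smallest integer t = ceil(4/4) = 1.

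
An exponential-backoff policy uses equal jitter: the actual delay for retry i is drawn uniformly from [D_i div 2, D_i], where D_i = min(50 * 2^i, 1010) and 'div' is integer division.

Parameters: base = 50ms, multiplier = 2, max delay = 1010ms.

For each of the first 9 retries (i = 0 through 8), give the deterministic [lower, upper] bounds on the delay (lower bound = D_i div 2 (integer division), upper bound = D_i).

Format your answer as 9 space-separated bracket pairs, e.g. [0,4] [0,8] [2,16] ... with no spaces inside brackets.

Answer: [25,50] [50,100] [100,200] [200,400] [400,800] [505,1010] [505,1010] [505,1010] [505,1010]

Derivation:
Computing bounds per retry:
  i=0: D_i=min(50*2^0,1010)=50, bounds=[25,50]
  i=1: D_i=min(50*2^1,1010)=100, bounds=[50,100]
  i=2: D_i=min(50*2^2,1010)=200, bounds=[100,200]
  i=3: D_i=min(50*2^3,1010)=400, bounds=[200,400]
  i=4: D_i=min(50*2^4,1010)=800, bounds=[400,800]
  i=5: D_i=min(50*2^5,1010)=1010, bounds=[505,1010]
  i=6: D_i=min(50*2^6,1010)=1010, bounds=[505,1010]
  i=7: D_i=min(50*2^7,1010)=1010, bounds=[505,1010]
  i=8: D_i=min(50*2^8,1010)=1010, bounds=[505,1010]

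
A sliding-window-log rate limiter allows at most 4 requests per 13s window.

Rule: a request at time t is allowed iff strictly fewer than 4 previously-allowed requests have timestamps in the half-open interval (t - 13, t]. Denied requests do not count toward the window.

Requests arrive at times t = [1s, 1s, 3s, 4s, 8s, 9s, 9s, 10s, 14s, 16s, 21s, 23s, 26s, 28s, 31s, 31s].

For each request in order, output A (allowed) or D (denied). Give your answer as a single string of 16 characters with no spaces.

Tracking allowed requests in the window:
  req#1 t=1s: ALLOW
  req#2 t=1s: ALLOW
  req#3 t=3s: ALLOW
  req#4 t=4s: ALLOW
  req#5 t=8s: DENY
  req#6 t=9s: DENY
  req#7 t=9s: DENY
  req#8 t=10s: DENY
  req#9 t=14s: ALLOW
  req#10 t=16s: ALLOW
  req#11 t=21s: ALLOW
  req#12 t=23s: ALLOW
  req#13 t=26s: DENY
  req#14 t=28s: ALLOW
  req#15 t=31s: ALLOW
  req#16 t=31s: DENY

Answer: AAAADDDDAAAADAAD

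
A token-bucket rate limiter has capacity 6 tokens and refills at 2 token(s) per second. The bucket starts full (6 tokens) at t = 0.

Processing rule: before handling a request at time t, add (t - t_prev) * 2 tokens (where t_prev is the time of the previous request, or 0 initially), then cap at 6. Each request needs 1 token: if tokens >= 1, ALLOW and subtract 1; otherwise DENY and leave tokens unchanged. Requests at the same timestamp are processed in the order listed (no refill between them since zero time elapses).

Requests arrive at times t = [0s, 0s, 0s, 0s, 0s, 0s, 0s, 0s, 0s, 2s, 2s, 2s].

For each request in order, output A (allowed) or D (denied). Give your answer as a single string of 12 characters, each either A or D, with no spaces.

Answer: AAAAAADDDAAA

Derivation:
Simulating step by step:
  req#1 t=0s: ALLOW
  req#2 t=0s: ALLOW
  req#3 t=0s: ALLOW
  req#4 t=0s: ALLOW
  req#5 t=0s: ALLOW
  req#6 t=0s: ALLOW
  req#7 t=0s: DENY
  req#8 t=0s: DENY
  req#9 t=0s: DENY
  req#10 t=2s: ALLOW
  req#11 t=2s: ALLOW
  req#12 t=2s: ALLOW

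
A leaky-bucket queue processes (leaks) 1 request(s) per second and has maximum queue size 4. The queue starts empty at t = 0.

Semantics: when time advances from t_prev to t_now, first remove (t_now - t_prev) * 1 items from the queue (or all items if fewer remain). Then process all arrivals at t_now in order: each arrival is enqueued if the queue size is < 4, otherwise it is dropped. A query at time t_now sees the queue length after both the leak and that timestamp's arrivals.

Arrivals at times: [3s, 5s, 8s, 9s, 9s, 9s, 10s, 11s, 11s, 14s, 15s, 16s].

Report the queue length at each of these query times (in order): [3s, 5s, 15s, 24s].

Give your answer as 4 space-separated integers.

Queue lengths at query times:
  query t=3s: backlog = 1
  query t=5s: backlog = 1
  query t=15s: backlog = 2
  query t=24s: backlog = 0

Answer: 1 1 2 0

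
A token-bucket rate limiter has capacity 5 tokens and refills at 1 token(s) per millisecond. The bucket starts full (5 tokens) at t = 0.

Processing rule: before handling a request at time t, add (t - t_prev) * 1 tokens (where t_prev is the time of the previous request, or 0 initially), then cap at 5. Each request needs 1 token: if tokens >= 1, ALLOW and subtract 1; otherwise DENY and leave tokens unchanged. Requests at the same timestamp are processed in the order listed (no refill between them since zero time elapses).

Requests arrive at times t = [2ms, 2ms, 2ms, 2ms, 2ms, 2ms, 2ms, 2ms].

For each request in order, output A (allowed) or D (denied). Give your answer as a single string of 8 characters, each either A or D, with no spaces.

Simulating step by step:
  req#1 t=2ms: ALLOW
  req#2 t=2ms: ALLOW
  req#3 t=2ms: ALLOW
  req#4 t=2ms: ALLOW
  req#5 t=2ms: ALLOW
  req#6 t=2ms: DENY
  req#7 t=2ms: DENY
  req#8 t=2ms: DENY

Answer: AAAAADDD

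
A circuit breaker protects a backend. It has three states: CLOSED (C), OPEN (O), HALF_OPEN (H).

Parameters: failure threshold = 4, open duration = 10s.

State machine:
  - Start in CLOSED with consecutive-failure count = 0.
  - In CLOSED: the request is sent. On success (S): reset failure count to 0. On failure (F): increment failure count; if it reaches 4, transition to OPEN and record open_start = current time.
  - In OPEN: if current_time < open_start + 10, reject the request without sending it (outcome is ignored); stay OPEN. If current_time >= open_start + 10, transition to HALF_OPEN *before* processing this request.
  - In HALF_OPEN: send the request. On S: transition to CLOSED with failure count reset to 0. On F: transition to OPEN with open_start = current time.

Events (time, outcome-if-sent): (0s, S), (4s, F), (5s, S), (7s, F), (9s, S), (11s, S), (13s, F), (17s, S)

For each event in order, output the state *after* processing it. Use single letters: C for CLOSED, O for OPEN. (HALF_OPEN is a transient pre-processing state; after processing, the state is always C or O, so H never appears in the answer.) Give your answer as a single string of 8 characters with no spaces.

State after each event:
  event#1 t=0s outcome=S: state=CLOSED
  event#2 t=4s outcome=F: state=CLOSED
  event#3 t=5s outcome=S: state=CLOSED
  event#4 t=7s outcome=F: state=CLOSED
  event#5 t=9s outcome=S: state=CLOSED
  event#6 t=11s outcome=S: state=CLOSED
  event#7 t=13s outcome=F: state=CLOSED
  event#8 t=17s outcome=S: state=CLOSED

Answer: CCCCCCCC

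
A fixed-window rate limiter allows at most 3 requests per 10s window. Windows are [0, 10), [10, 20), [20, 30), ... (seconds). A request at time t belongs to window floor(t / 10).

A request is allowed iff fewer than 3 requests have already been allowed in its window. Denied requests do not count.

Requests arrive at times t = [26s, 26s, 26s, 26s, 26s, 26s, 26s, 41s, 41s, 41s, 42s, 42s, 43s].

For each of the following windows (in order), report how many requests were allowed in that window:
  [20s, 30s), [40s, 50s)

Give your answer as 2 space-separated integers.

Answer: 3 3

Derivation:
Processing requests:
  req#1 t=26s (window 2): ALLOW
  req#2 t=26s (window 2): ALLOW
  req#3 t=26s (window 2): ALLOW
  req#4 t=26s (window 2): DENY
  req#5 t=26s (window 2): DENY
  req#6 t=26s (window 2): DENY
  req#7 t=26s (window 2): DENY
  req#8 t=41s (window 4): ALLOW
  req#9 t=41s (window 4): ALLOW
  req#10 t=41s (window 4): ALLOW
  req#11 t=42s (window 4): DENY
  req#12 t=42s (window 4): DENY
  req#13 t=43s (window 4): DENY

Allowed counts by window: 3 3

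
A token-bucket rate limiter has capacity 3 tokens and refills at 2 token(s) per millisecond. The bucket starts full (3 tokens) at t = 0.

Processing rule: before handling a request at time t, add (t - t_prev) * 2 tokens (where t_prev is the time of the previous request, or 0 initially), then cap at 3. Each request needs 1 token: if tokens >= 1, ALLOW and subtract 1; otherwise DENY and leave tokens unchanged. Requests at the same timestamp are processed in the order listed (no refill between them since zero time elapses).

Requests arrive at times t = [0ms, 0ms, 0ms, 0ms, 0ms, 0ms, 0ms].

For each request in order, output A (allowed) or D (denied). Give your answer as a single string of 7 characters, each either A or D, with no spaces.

Answer: AAADDDD

Derivation:
Simulating step by step:
  req#1 t=0ms: ALLOW
  req#2 t=0ms: ALLOW
  req#3 t=0ms: ALLOW
  req#4 t=0ms: DENY
  req#5 t=0ms: DENY
  req#6 t=0ms: DENY
  req#7 t=0ms: DENY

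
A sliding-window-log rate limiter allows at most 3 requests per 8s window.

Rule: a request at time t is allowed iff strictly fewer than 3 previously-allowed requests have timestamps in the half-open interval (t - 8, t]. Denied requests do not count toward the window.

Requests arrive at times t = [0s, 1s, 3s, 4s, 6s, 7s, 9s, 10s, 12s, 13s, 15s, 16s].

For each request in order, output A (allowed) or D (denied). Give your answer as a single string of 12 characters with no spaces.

Answer: AAADDDAAADDD

Derivation:
Tracking allowed requests in the window:
  req#1 t=0s: ALLOW
  req#2 t=1s: ALLOW
  req#3 t=3s: ALLOW
  req#4 t=4s: DENY
  req#5 t=6s: DENY
  req#6 t=7s: DENY
  req#7 t=9s: ALLOW
  req#8 t=10s: ALLOW
  req#9 t=12s: ALLOW
  req#10 t=13s: DENY
  req#11 t=15s: DENY
  req#12 t=16s: DENY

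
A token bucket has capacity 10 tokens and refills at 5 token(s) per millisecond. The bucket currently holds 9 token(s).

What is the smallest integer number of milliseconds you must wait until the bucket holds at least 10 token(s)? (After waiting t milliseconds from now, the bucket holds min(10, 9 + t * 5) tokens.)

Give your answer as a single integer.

Need 9 + t * 5 >= 10, so t >= 1/5.
Smallest integer t = ceil(1/5) = 1.

Answer: 1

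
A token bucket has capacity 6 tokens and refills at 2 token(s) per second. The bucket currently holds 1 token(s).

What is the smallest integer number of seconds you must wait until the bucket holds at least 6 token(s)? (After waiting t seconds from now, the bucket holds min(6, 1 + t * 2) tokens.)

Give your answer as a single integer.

Answer: 3

Derivation:
Need 1 + t * 2 >= 6, so t >= 5/2.
Smallest integer t = ceil(5/2) = 3.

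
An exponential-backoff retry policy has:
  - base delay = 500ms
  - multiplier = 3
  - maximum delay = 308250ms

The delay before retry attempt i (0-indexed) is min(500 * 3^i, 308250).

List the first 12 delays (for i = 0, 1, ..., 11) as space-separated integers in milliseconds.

Answer: 500 1500 4500 13500 40500 121500 308250 308250 308250 308250 308250 308250

Derivation:
Computing each delay:
  i=0: min(500*3^0, 308250) = 500
  i=1: min(500*3^1, 308250) = 1500
  i=2: min(500*3^2, 308250) = 4500
  i=3: min(500*3^3, 308250) = 13500
  i=4: min(500*3^4, 308250) = 40500
  i=5: min(500*3^5, 308250) = 121500
  i=6: min(500*3^6, 308250) = 308250
  i=7: min(500*3^7, 308250) = 308250
  i=8: min(500*3^8, 308250) = 308250
  i=9: min(500*3^9, 308250) = 308250
  i=10: min(500*3^10, 308250) = 308250
  i=11: min(500*3^11, 308250) = 308250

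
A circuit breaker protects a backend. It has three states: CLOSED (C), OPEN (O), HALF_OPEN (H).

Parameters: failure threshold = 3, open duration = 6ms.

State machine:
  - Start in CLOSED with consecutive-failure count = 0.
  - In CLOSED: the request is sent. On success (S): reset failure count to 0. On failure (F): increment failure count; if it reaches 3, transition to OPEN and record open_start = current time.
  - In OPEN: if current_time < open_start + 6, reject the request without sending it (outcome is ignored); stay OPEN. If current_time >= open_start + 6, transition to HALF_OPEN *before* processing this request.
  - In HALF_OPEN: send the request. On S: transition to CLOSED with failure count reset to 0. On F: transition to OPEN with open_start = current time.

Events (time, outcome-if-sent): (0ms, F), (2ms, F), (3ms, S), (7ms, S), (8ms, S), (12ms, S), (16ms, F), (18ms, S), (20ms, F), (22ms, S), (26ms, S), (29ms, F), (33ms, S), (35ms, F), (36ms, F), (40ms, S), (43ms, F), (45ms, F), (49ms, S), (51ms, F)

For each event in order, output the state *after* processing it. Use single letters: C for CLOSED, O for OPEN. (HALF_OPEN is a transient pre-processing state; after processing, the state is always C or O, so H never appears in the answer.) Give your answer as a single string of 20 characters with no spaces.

State after each event:
  event#1 t=0ms outcome=F: state=CLOSED
  event#2 t=2ms outcome=F: state=CLOSED
  event#3 t=3ms outcome=S: state=CLOSED
  event#4 t=7ms outcome=S: state=CLOSED
  event#5 t=8ms outcome=S: state=CLOSED
  event#6 t=12ms outcome=S: state=CLOSED
  event#7 t=16ms outcome=F: state=CLOSED
  event#8 t=18ms outcome=S: state=CLOSED
  event#9 t=20ms outcome=F: state=CLOSED
  event#10 t=22ms outcome=S: state=CLOSED
  event#11 t=26ms outcome=S: state=CLOSED
  event#12 t=29ms outcome=F: state=CLOSED
  event#13 t=33ms outcome=S: state=CLOSED
  event#14 t=35ms outcome=F: state=CLOSED
  event#15 t=36ms outcome=F: state=CLOSED
  event#16 t=40ms outcome=S: state=CLOSED
  event#17 t=43ms outcome=F: state=CLOSED
  event#18 t=45ms outcome=F: state=CLOSED
  event#19 t=49ms outcome=S: state=CLOSED
  event#20 t=51ms outcome=F: state=CLOSED

Answer: CCCCCCCCCCCCCCCCCCCC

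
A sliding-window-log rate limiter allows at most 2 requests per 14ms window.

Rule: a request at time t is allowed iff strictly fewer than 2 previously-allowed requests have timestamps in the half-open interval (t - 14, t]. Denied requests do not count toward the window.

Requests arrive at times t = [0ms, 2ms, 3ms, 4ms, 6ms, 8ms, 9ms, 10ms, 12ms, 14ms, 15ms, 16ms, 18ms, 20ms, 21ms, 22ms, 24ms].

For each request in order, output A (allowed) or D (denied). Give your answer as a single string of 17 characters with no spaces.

Tracking allowed requests in the window:
  req#1 t=0ms: ALLOW
  req#2 t=2ms: ALLOW
  req#3 t=3ms: DENY
  req#4 t=4ms: DENY
  req#5 t=6ms: DENY
  req#6 t=8ms: DENY
  req#7 t=9ms: DENY
  req#8 t=10ms: DENY
  req#9 t=12ms: DENY
  req#10 t=14ms: ALLOW
  req#11 t=15ms: DENY
  req#12 t=16ms: ALLOW
  req#13 t=18ms: DENY
  req#14 t=20ms: DENY
  req#15 t=21ms: DENY
  req#16 t=22ms: DENY
  req#17 t=24ms: DENY

Answer: AADDDDDDDADADDDDD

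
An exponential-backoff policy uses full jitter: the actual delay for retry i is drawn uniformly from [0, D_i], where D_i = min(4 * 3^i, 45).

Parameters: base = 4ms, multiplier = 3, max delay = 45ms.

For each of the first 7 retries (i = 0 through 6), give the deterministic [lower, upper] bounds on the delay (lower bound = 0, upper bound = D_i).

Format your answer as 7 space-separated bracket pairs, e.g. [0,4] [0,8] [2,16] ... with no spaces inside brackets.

Answer: [0,4] [0,12] [0,36] [0,45] [0,45] [0,45] [0,45]

Derivation:
Computing bounds per retry:
  i=0: D_i=min(4*3^0,45)=4, bounds=[0,4]
  i=1: D_i=min(4*3^1,45)=12, bounds=[0,12]
  i=2: D_i=min(4*3^2,45)=36, bounds=[0,36]
  i=3: D_i=min(4*3^3,45)=45, bounds=[0,45]
  i=4: D_i=min(4*3^4,45)=45, bounds=[0,45]
  i=5: D_i=min(4*3^5,45)=45, bounds=[0,45]
  i=6: D_i=min(4*3^6,45)=45, bounds=[0,45]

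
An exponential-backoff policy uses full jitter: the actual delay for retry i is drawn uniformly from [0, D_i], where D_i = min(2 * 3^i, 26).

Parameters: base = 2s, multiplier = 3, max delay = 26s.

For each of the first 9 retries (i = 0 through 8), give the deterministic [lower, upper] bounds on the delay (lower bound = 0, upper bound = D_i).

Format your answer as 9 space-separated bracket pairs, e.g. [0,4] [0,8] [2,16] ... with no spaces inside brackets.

Answer: [0,2] [0,6] [0,18] [0,26] [0,26] [0,26] [0,26] [0,26] [0,26]

Derivation:
Computing bounds per retry:
  i=0: D_i=min(2*3^0,26)=2, bounds=[0,2]
  i=1: D_i=min(2*3^1,26)=6, bounds=[0,6]
  i=2: D_i=min(2*3^2,26)=18, bounds=[0,18]
  i=3: D_i=min(2*3^3,26)=26, bounds=[0,26]
  i=4: D_i=min(2*3^4,26)=26, bounds=[0,26]
  i=5: D_i=min(2*3^5,26)=26, bounds=[0,26]
  i=6: D_i=min(2*3^6,26)=26, bounds=[0,26]
  i=7: D_i=min(2*3^7,26)=26, bounds=[0,26]
  i=8: D_i=min(2*3^8,26)=26, bounds=[0,26]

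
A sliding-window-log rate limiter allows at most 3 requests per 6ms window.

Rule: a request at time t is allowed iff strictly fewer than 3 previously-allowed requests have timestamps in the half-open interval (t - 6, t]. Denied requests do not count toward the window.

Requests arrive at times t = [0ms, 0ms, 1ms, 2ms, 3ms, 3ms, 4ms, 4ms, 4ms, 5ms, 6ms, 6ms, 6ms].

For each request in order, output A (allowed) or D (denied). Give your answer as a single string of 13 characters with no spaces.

Answer: AAADDDDDDDAAD

Derivation:
Tracking allowed requests in the window:
  req#1 t=0ms: ALLOW
  req#2 t=0ms: ALLOW
  req#3 t=1ms: ALLOW
  req#4 t=2ms: DENY
  req#5 t=3ms: DENY
  req#6 t=3ms: DENY
  req#7 t=4ms: DENY
  req#8 t=4ms: DENY
  req#9 t=4ms: DENY
  req#10 t=5ms: DENY
  req#11 t=6ms: ALLOW
  req#12 t=6ms: ALLOW
  req#13 t=6ms: DENY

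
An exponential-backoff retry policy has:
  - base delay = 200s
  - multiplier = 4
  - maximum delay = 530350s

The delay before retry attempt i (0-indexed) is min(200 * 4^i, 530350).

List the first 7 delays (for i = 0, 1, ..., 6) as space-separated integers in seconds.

Computing each delay:
  i=0: min(200*4^0, 530350) = 200
  i=1: min(200*4^1, 530350) = 800
  i=2: min(200*4^2, 530350) = 3200
  i=3: min(200*4^3, 530350) = 12800
  i=4: min(200*4^4, 530350) = 51200
  i=5: min(200*4^5, 530350) = 204800
  i=6: min(200*4^6, 530350) = 530350

Answer: 200 800 3200 12800 51200 204800 530350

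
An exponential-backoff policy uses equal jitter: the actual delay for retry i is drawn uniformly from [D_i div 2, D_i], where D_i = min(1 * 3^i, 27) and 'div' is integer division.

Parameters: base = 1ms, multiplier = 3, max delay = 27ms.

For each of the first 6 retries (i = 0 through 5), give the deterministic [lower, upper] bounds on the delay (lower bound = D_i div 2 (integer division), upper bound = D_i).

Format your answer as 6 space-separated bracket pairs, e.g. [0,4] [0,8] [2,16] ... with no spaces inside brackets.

Computing bounds per retry:
  i=0: D_i=min(1*3^0,27)=1, bounds=[0,1]
  i=1: D_i=min(1*3^1,27)=3, bounds=[1,3]
  i=2: D_i=min(1*3^2,27)=9, bounds=[4,9]
  i=3: D_i=min(1*3^3,27)=27, bounds=[13,27]
  i=4: D_i=min(1*3^4,27)=27, bounds=[13,27]
  i=5: D_i=min(1*3^5,27)=27, bounds=[13,27]

Answer: [0,1] [1,3] [4,9] [13,27] [13,27] [13,27]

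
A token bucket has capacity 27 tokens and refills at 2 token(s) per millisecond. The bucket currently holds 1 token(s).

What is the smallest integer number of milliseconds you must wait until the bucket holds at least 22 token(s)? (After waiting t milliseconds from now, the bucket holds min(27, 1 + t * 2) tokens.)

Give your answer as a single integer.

Need 1 + t * 2 >= 22, so t >= 21/2.
Smallest integer t = ceil(21/2) = 11.

Answer: 11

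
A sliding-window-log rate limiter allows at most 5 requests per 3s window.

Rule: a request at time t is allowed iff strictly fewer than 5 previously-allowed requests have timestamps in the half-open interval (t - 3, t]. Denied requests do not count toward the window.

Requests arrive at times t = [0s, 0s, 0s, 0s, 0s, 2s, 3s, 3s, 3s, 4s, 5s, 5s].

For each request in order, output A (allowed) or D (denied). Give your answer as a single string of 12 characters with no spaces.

Tracking allowed requests in the window:
  req#1 t=0s: ALLOW
  req#2 t=0s: ALLOW
  req#3 t=0s: ALLOW
  req#4 t=0s: ALLOW
  req#5 t=0s: ALLOW
  req#6 t=2s: DENY
  req#7 t=3s: ALLOW
  req#8 t=3s: ALLOW
  req#9 t=3s: ALLOW
  req#10 t=4s: ALLOW
  req#11 t=5s: ALLOW
  req#12 t=5s: DENY

Answer: AAAAADAAAAAD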